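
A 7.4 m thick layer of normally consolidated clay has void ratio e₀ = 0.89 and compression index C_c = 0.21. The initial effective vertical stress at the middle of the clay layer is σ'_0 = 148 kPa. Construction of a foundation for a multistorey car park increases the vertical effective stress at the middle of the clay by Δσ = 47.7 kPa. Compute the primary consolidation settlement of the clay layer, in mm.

Final effective stress: σ'_f = σ'_0 + Δσ = 148 + 47.7 = 195.7 kPa.
Normally consolidated clay, so the full stress increment lies on the virgin compression line:
S_c = C_c·H/(1+e₀)·log₁₀(σ'_f/σ'_0) = 0.21×7.4/(1+0.89)×log₁₀(195.7/148)
    = 0.82222 × 0.12133 = 0.09976 m

S_c ≈ 99.8 mm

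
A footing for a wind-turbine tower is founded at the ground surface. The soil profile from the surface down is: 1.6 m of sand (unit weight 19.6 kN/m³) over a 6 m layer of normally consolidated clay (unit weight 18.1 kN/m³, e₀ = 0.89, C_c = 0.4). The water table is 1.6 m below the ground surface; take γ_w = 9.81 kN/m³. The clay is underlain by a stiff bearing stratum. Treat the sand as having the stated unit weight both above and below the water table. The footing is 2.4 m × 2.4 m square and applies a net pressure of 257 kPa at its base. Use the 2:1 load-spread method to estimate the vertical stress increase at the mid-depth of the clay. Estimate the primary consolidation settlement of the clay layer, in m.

S_c ≈ 0.237 m

Mid-depth of clay below the ground surface: z = 1.6 + 6/2 = 4.6 m.
Total vertical stress at mid-clay: σ_v = 19.6×1.6 + 18.1×3 = 85.66 kPa.
Pore pressure: u = 9.81×(4.6 − 1.6) = 29.43 kPa.
Initial effective stress: σ'_0 = σ_v − u = 85.66 − 29.43 = 56.23 kPa.
Stress increase at mid-clay by the 2:1 spreading method:
Δσ = qBL/((B+z)(L+z)) = 257×2.4×2.4/((2.4+4.6)(2.4+4.6)) = 30.211 kPa
Final effective stress: σ'_f = σ'_0 + Δσ = 56.23 + 30.211 = 86.441 kPa.
Normally consolidated clay, so the full stress increment lies on the virgin compression line:
S_c = C_c·H/(1+e₀)·log₁₀(σ'_f/σ'_0) = 0.4×6/(1+0.89)×log₁₀(86.441/56.23)
    = 1.2698 × 0.18675 = 0.2371 m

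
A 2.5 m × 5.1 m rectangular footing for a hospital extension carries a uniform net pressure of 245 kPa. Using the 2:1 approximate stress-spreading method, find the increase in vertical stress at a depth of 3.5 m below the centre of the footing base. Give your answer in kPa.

Δσ_z ≈ 60.5 kPa

By the 2:1 method the load spreads at 1 horizontal : 2 vertical, so at depth z the loaded area has grown by z in each plan dimension:
Δσ = qBL/((B+z)(L+z)) = 245×2.5×5.1/((2.5+3.5)(5.1+3.5)) = 60.538 kPa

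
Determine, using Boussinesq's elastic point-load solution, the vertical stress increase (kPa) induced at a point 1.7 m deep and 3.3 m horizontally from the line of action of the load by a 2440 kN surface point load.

Boussinesq vertical stress below a point load on an elastic half-space:
Δσ_z = 3P/(2πz²) · [1 + (r/z)²]^(−5/2)
r/z = 3.3/1.7 = 1.9412; [1+(r/z)²]^(−5/2) = 0.020143.
Δσ_z = 3×2440/(2π×1.7²) × 0.020143 = 403.12 × 0.020143 = 8.12 kPa

Δσ_z ≈ 8.12 kPa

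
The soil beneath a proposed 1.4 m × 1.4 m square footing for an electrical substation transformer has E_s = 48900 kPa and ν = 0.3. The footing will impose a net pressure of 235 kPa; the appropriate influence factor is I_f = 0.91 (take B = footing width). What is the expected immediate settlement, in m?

S_e ≈ 0.00557 m

Immediate (elastic) settlement: S_e = q·B·(1−ν²)/E_s · I_f.
S_e = 235 × 1.4 × (1 − 0.3²) / 48900 × 0.91
    = 235 × 1.4 × 0.91 / 48900 × 0.91
    = 0.005571 m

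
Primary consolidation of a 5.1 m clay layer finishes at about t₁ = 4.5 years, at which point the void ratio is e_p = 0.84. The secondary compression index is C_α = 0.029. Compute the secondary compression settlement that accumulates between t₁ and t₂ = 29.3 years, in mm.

S_s ≈ 65.4 mm

Secondary compression: S_s = C_α·H/(1+e_p)·log₁₀(t₂/t₁)
S_s = 0.029×5.1/(1+0.84)×log₁₀(29.3/4.5)
    = 0.08038 × 0.8137 = 0.0654 m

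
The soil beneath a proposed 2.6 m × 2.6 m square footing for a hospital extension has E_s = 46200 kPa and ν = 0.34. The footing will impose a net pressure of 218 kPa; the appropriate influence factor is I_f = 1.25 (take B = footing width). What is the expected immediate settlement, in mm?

Immediate (elastic) settlement: S_e = q·B·(1−ν²)/E_s · I_f.
S_e = 218 × 2.6 × (1 − 0.34²) / 46200 × 1.25
    = 218 × 2.6 × 0.8844 / 46200 × 1.25
    = 0.01356 m = 13.56 mm

S_e ≈ 13.6 mm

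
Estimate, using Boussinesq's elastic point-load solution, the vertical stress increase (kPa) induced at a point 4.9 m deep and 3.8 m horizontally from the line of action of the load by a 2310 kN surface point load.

Boussinesq vertical stress below a point load on an elastic half-space:
Δσ_z = 3P/(2πz²) · [1 + (r/z)²]^(−5/2)
r/z = 3.8/4.9 = 0.77551; [1+(r/z)²]^(−5/2) = 0.30813.
Δσ_z = 3×2310/(2π×4.9²) × 0.30813 = 45.937 × 0.30813 = 14.15 kPa

Δσ_z ≈ 14.2 kPa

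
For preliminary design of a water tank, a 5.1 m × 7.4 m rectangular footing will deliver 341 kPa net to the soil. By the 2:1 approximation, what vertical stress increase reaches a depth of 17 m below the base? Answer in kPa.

By the 2:1 method the load spreads at 1 horizontal : 2 vertical, so at depth z the loaded area has grown by z in each plan dimension:
Δσ = qBL/((B+z)(L+z)) = 341×5.1×7.4/((5.1+17)(7.4+17)) = 23.866 kPa

Δσ_z ≈ 23.9 kPa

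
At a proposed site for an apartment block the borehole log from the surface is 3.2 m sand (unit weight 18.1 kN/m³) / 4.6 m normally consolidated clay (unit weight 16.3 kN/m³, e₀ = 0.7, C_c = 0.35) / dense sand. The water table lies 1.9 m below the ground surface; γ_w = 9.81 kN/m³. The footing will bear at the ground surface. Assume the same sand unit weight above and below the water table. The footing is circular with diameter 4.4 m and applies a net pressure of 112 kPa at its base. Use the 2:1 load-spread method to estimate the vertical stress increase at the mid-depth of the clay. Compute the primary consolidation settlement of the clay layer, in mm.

S_c ≈ 129 mm

Mid-depth of clay below the ground surface: z = 3.2 + 4.6/2 = 5.5 m.
Total vertical stress at mid-clay: σ_v = 18.1×3.2 + 16.3×2.3 = 95.41 kPa.
Pore pressure: u = 9.81×(5.5 − 1.9) = 35.316 kPa.
Initial effective stress: σ'_0 = σ_v − u = 95.41 − 35.316 = 60.094 kPa.
Stress increase at mid-clay by the 2:1 spreading method:
Δσ ≈ qD²/(D+z)² = 112×4.4²/(4.4+5.5)² = 22.123 kPa
Final effective stress: σ'_f = σ'_0 + Δσ = 60.094 + 22.123 = 82.217 kPa.
Normally consolidated clay, so the full stress increment lies on the virgin compression line:
S_c = C_c·H/(1+e₀)·log₁₀(σ'_f/σ'_0) = 0.35×4.6/(1+0.7)×log₁₀(82.217/60.094)
    = 0.94706 × 0.13613 = 0.1289 m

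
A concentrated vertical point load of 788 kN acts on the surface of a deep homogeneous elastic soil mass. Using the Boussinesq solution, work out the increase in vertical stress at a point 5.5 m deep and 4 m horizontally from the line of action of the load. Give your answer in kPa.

Δσ_z ≈ 4.3 kPa

Boussinesq vertical stress below a point load on an elastic half-space:
Δσ_z = 3P/(2πz²) · [1 + (r/z)²]^(−5/2)
r/z = 4/5.5 = 0.72727; [1+(r/z)²]^(−5/2) = 0.34597.
Δσ_z = 3×788/(2π×5.5²) × 0.34597 = 12.438 × 0.34597 = 4.303 kPa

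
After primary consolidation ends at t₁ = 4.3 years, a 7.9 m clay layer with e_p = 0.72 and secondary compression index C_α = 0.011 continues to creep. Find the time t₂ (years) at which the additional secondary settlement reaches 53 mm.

t₂ ≈ 48.1 years

S_s = C_α·H/(1+e_p)·log₁₀(t₂/t₁) ⇒ log₁₀(t₂/t₁) = S_s·(1+e_p)/(C_α·H).
log₁₀(t₂/t₁) = 0.053 × (1+0.72) / (0.011×7.9) = 1.049
t₂ = t₁ × 10^1.049 = 4.3 × 11.19 = 48.14 years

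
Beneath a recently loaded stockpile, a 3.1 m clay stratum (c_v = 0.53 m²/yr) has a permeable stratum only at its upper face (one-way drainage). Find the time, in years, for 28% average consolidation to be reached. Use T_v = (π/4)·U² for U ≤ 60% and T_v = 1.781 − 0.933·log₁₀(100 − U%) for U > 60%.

t ≈ 1.12 years

Drainage path length: H_d = H = 3.1 m (single drainage).
U ≤ 60%: T_v = (π/4)·U² = (π/4)×0.28² = 0.061575.
t = T_v·H_d²/c_v = 0.061575×3.1²/0.53 = 1.116 years.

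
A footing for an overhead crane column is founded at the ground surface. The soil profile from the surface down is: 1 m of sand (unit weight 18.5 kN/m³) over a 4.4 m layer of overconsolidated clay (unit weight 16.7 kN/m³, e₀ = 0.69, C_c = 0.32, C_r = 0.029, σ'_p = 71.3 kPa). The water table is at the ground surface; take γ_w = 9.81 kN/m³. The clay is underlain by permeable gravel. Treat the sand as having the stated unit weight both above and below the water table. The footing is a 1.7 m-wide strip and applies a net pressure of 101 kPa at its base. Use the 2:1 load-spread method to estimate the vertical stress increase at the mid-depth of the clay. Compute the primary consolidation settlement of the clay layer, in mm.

S_c ≈ 29.6 mm

Mid-depth of clay below the ground surface: z = 1 + 4.4/2 = 3.2 m.
Total vertical stress at mid-clay: σ_v = 18.5×1 + 16.7×2.2 = 55.24 kPa.
Pore pressure: u = 9.81×(3.2 − 0) = 31.392 kPa.
Initial effective stress: σ'_0 = σ_v − u = 55.24 − 31.392 = 23.848 kPa.
Stress increase at mid-clay by the 2:1 spreading method:
Δσ = qB/(B+z) = 101×1.7/(1.7+3.2) = 35.041 kPa
Final effective stress: σ'_f = 23.848 + 35.041 = 58.889 kPa.
σ'_f = 58.889 ≤ σ'_p = 71.3 kPa, so the clay remains overconsolidated and only the recompression index applies:
S_c = C_r·H/(1+e₀)·log₁₀(σ'_f/σ'_0) = 0.029×4.4/1.69×log₁₀(58.889/23.848)
    = 0.075504 × 0.39258 = 0.02964 m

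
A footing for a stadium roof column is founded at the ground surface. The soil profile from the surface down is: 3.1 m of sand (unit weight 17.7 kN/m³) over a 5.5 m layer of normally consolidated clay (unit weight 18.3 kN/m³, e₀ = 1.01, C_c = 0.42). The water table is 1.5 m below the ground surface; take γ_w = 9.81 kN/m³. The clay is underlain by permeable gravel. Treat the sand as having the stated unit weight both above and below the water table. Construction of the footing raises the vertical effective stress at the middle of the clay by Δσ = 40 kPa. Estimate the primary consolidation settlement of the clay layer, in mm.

S_c ≈ 247 mm

Mid-depth of clay below the ground surface: z = 3.1 + 5.5/2 = 5.85 m.
Total vertical stress at mid-clay: σ_v = 17.7×3.1 + 18.3×2.75 = 105.19 kPa.
Pore pressure: u = 9.81×(5.85 − 1.5) = 42.673 kPa.
Initial effective stress: σ'_0 = σ_v − u = 105.19 − 42.673 = 62.517 kPa.
Final effective stress: σ'_f = σ'_0 + Δσ = 62.517 + 40 = 102.52 kPa.
Normally consolidated clay, so the full stress increment lies on the virgin compression line:
S_c = C_c·H/(1+e₀)·log₁₀(σ'_f/σ'_0) = 0.42×5.5/(1+1.01)×log₁₀(102.52/62.517)
    = 1.1493 × 0.21481 = 0.2469 m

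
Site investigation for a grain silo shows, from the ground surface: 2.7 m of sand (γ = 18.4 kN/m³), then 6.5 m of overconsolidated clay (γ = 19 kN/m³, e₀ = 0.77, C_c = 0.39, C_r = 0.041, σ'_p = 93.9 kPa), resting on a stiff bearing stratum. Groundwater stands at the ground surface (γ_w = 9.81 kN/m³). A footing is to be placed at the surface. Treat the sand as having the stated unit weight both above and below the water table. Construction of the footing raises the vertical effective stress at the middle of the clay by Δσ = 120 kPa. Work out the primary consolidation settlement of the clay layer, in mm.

S_c ≈ 418 mm

Mid-depth of clay below the ground surface: z = 2.7 + 6.5/2 = 5.95 m.
Total vertical stress at mid-clay: σ_v = 18.4×2.7 + 19×3.25 = 111.43 kPa.
Pore pressure: u = 9.81×(5.95 − 0) = 58.37 kPa.
Initial effective stress: σ'_0 = σ_v − u = 111.43 − 58.37 = 53.06 kPa.
Final effective stress: σ'_f = 53.06 + 120 = 173.06 kPa.
σ'_f = 173.06 > σ'_p = 93.9 kPa, so the stress path crosses the preconsolidation pressure — recompression up to σ'_p, then virgin compression beyond:
S_c = H/(1+e₀)·[C_r·log₁₀(σ'_p/σ'_0) + C_c·log₁₀(σ'_f/σ'_p)]
    = 6.5/1.77 × [0.041×log₁₀(93.9/53.06) + 0.39×log₁₀(173.06/93.9)]
    = 3.6723 × [0.010164 + 0.10356] = 0.4176 m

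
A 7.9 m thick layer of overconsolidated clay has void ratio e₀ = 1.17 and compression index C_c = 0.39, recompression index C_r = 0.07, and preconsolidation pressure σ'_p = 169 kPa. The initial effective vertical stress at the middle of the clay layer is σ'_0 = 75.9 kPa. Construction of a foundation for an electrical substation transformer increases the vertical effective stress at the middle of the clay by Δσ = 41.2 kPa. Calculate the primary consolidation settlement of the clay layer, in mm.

Final effective stress: σ'_f = 75.9 + 41.2 = 117.1 kPa.
σ'_f = 117.1 ≤ σ'_p = 169 kPa, so the clay remains overconsolidated and only the recompression index applies:
S_c = C_r·H/(1+e₀)·log₁₀(σ'_f/σ'_0) = 0.07×7.9/2.17×log₁₀(117.1/75.9)
    = 0.25484 × 0.18832 = 0.04799 m

S_c ≈ 48 mm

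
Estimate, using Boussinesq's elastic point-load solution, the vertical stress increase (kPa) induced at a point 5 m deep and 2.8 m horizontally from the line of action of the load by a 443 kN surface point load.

Boussinesq vertical stress below a point load on an elastic half-space:
Δσ_z = 3P/(2πz²) · [1 + (r/z)²]^(−5/2)
r/z = 2.8/5 = 0.56; [1+(r/z)²]^(−5/2) = 0.50564.
Δσ_z = 3×443/(2π×5²) × 0.50564 = 8.4607 × 0.50564 = 4.278 kPa

Δσ_z ≈ 4.28 kPa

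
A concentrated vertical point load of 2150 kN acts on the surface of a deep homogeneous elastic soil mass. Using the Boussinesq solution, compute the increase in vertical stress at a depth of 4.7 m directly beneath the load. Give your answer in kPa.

Boussinesq vertical stress below a point load on an elastic half-space:
Δσ_z = 3P/(2πz²) · [1 + (r/z)²]^(−5/2)
r/z = 0/4.7 = 0; [1+(r/z)²]^(−5/2) = 1.
Δσ_z = 3×2150/(2π×4.7²) × 1 = 46.471 × 1 = 46.47 kPa

Δσ_z ≈ 46.5 kPa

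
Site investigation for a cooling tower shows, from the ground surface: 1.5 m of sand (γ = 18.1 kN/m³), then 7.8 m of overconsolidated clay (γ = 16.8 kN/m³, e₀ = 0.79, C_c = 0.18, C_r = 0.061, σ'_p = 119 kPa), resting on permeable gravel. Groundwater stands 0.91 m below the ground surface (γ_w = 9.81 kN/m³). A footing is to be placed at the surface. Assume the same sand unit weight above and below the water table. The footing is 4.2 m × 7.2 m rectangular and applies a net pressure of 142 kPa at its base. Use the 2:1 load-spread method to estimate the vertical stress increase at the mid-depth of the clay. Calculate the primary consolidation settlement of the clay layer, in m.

S_c ≈ 0.0633 m

Mid-depth of clay below the ground surface: z = 1.5 + 7.8/2 = 5.4 m.
Total vertical stress at mid-clay: σ_v = 18.1×1.5 + 16.8×3.9 = 92.67 kPa.
Pore pressure: u = 9.81×(5.4 − 0.91) = 44.047 kPa.
Initial effective stress: σ'_0 = σ_v − u = 92.67 − 44.047 = 48.623 kPa.
Stress increase at mid-clay by the 2:1 spreading method:
Δσ = qBL/((B+z)(L+z)) = 142×4.2×7.2/((4.2+5.4)(7.2+5.4)) = 35.5 kPa
Final effective stress: σ'_f = 48.623 + 35.5 = 84.123 kPa.
σ'_f = 84.123 ≤ σ'_p = 119 kPa, so the clay remains overconsolidated and only the recompression index applies:
S_c = C_r·H/(1+e₀)·log₁₀(σ'_f/σ'_0) = 0.061×7.8/1.79×log₁₀(84.123/48.623)
    = 0.26581 × 0.23807 = 0.06328 m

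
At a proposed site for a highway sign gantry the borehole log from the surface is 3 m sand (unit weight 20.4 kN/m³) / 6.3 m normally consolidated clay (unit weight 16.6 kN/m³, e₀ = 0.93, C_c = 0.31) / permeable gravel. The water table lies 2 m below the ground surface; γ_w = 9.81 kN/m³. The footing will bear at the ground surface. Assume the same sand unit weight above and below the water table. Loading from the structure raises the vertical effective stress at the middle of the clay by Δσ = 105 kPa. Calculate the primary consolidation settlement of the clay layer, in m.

S_c ≈ 0.392 m

Mid-depth of clay below the ground surface: z = 3 + 6.3/2 = 6.15 m.
Total vertical stress at mid-clay: σ_v = 20.4×3 + 16.6×3.15 = 113.49 kPa.
Pore pressure: u = 9.81×(6.15 − 2) = 40.712 kPa.
Initial effective stress: σ'_0 = σ_v − u = 113.49 − 40.712 = 72.778 kPa.
Final effective stress: σ'_f = σ'_0 + Δσ = 72.778 + 105 = 177.78 kPa.
Normally consolidated clay, so the full stress increment lies on the virgin compression line:
S_c = C_c·H/(1+e₀)·log₁₀(σ'_f/σ'_0) = 0.31×6.3/(1+0.93)×log₁₀(177.78/72.778)
    = 1.0119 × 0.38788 = 0.3925 m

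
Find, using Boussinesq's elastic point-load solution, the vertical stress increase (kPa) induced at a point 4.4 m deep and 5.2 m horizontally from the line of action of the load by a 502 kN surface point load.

Boussinesq vertical stress below a point load on an elastic half-space:
Δσ_z = 3P/(2πz²) · [1 + (r/z)²]^(−5/2)
r/z = 5.2/4.4 = 1.1818; [1+(r/z)²]^(−5/2) = 0.11245.
Δσ_z = 3×502/(2π×4.4²) × 0.11245 = 12.381 × 0.11245 = 1.392 kPa

Δσ_z ≈ 1.39 kPa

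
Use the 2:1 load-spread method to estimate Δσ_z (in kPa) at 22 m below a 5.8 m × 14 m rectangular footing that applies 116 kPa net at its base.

By the 2:1 method the load spreads at 1 horizontal : 2 vertical, so at depth z the loaded area has grown by z in each plan dimension:
Δσ = qBL/((B+z)(L+z)) = 116×5.8×14/((5.8+22)(14+22)) = 9.4117 kPa

Δσ_z ≈ 9.41 kPa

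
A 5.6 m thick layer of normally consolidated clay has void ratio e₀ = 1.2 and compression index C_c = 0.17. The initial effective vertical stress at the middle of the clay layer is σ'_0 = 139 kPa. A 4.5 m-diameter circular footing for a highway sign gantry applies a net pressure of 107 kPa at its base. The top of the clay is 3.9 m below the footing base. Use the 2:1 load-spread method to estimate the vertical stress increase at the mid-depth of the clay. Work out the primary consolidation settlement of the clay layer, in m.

S_c ≈ 0.022 m

Mid-depth of clay below the footing base: z = 3.9 + 5.6/2 = 6.7 m.
Stress increase at mid-clay by the 2:1 spreading method:
Δσ ≈ qD²/(D+z)² = 107×4.5²/(4.5+6.7)² = 17.273 kPa
Final effective stress: σ'_f = σ'_0 + Δσ = 139 + 17.273 = 156.27 kPa.
Normally consolidated clay, so the full stress increment lies on the virgin compression line:
S_c = C_c·H/(1+e₀)·log₁₀(σ'_f/σ'_0) = 0.17×5.6/(1+1.2)×log₁₀(156.27/139)
    = 0.43273 × 0.050861 = 0.02201 m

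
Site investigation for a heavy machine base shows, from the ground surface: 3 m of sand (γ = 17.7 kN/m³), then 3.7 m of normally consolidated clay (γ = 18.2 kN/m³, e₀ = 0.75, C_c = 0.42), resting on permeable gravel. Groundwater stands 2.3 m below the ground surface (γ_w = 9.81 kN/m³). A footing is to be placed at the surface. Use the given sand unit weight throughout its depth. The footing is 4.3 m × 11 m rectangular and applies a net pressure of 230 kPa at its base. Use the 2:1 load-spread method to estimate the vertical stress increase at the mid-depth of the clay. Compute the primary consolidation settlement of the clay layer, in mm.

Mid-depth of clay below the ground surface: z = 3 + 3.7/2 = 4.85 m.
Total vertical stress at mid-clay: σ_v = 17.7×3 + 18.2×1.85 = 86.77 kPa.
Pore pressure: u = 9.81×(4.85 − 2.3) = 25.015 kPa.
Initial effective stress: σ'_0 = σ_v − u = 86.77 − 25.015 = 61.755 kPa.
Stress increase at mid-clay by the 2:1 spreading method:
Δσ = qBL/((B+z)(L+z)) = 230×4.3×11/((4.3+4.85)(11+4.85)) = 75.013 kPa
Final effective stress: σ'_f = σ'_0 + Δσ = 61.755 + 75.013 = 136.77 kPa.
Normally consolidated clay, so the full stress increment lies on the virgin compression line:
S_c = C_c·H/(1+e₀)·log₁₀(σ'_f/σ'_0) = 0.42×3.7/(1+0.75)×log₁₀(136.77/61.755)
    = 0.888 × 0.34532 = 0.3066 m

S_c ≈ 307 mm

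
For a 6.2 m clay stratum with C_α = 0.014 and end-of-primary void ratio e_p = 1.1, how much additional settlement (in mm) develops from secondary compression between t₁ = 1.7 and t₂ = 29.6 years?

S_s ≈ 51.3 mm

Secondary compression: S_s = C_α·H/(1+e_p)·log₁₀(t₂/t₁)
S_s = 0.014×6.2/(1+1.1)×log₁₀(29.6/1.7)
    = 0.04133 × 1.241 = 0.05129 m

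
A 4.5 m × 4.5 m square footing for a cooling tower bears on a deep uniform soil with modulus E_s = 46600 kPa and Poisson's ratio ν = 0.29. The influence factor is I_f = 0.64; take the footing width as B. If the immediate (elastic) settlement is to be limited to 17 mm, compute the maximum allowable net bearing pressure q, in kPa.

q ≈ 300 kPa

S_e = q·B·(1−ν²)/E_s · I_f  ⇒  q = S_e·E_s / (B·(1−ν²)·I_f).
q = 0.017 × 46600 / (4.5 × 0.9159 × 0.64) = 300.3 kPa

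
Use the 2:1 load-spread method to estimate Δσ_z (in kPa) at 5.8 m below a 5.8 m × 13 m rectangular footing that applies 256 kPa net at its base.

Δσ_z ≈ 88.5 kPa

By the 2:1 method the load spreads at 1 horizontal : 2 vertical, so at depth z the loaded area has grown by z in each plan dimension:
Δσ = qBL/((B+z)(L+z)) = 256×5.8×13/((5.8+5.8)(13+5.8)) = 88.511 kPa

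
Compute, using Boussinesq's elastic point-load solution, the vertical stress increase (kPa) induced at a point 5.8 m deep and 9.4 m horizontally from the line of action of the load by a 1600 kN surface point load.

Boussinesq vertical stress below a point load on an elastic half-space:
Δσ_z = 3P/(2πz²) · [1 + (r/z)²]^(−5/2)
r/z = 9.4/5.8 = 1.6207; [1+(r/z)²]^(−5/2) = 0.039925.
Δσ_z = 3×1600/(2π×5.8²) × 0.039925 = 22.709 × 0.039925 = 0.9067 kPa

Δσ_z ≈ 0.907 kPa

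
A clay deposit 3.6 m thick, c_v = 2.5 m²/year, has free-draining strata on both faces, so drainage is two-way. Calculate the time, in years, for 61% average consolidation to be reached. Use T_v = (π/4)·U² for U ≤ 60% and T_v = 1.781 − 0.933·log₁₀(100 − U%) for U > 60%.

Drainage path length: H_d = H/2 = 1.8 m (double drainage).
U > 60%: T_v = 1.781 − 0.933·log₁₀(100 − 61) = 0.29654.
t = T_v·H_d²/c_v = 0.29654×1.8²/2.5 = 0.3843 years.

t ≈ 0.384 years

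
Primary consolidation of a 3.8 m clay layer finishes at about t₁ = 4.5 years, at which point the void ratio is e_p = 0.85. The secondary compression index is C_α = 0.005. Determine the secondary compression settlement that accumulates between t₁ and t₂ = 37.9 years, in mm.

S_s ≈ 9.5 mm

Secondary compression: S_s = C_α·H/(1+e_p)·log₁₀(t₂/t₁)
S_s = 0.005×3.8/(1+0.85)×log₁₀(37.9/4.5)
    = 0.01027 × 0.9254 = 0.009504 m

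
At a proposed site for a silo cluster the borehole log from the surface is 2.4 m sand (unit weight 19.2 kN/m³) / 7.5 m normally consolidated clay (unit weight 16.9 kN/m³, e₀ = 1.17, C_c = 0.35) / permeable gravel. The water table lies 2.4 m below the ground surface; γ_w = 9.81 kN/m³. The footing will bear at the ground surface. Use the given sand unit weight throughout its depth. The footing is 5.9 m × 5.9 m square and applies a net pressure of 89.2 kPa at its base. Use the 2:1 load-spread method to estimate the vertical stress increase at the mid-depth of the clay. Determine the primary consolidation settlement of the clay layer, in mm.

Mid-depth of clay below the ground surface: z = 2.4 + 7.5/2 = 6.15 m.
Total vertical stress at mid-clay: σ_v = 19.2×2.4 + 16.9×3.75 = 109.45 kPa.
Pore pressure: u = 9.81×(6.15 − 2.4) = 36.788 kPa.
Initial effective stress: σ'_0 = σ_v − u = 109.45 − 36.788 = 72.662 kPa.
Stress increase at mid-clay by the 2:1 spreading method:
Δσ = qBL/((B+z)(L+z)) = 89.2×5.9×5.9/((5.9+6.15)(5.9+6.15)) = 21.384 kPa
Final effective stress: σ'_f = σ'_0 + Δσ = 72.662 + 21.384 = 94.046 kPa.
Normally consolidated clay, so the full stress increment lies on the virgin compression line:
S_c = C_c·H/(1+e₀)·log₁₀(σ'_f/σ'_0) = 0.35×7.5/(1+1.17)×log₁₀(94.046/72.662)
    = 1.2097 × 0.11203 = 0.1355 m

S_c ≈ 136 mm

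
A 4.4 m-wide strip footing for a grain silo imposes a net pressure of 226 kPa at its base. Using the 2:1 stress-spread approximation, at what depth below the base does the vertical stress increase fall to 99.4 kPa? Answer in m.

z ≈ 5.6 m

2:1 spreading — at depth z the loaded area has grown by z in each plan dimension:
qB/(B+z) = Δσ_z ⇒ z = qB/Δσ_z − B = 226×4.4/99.4 − 4.4 = 5.604 m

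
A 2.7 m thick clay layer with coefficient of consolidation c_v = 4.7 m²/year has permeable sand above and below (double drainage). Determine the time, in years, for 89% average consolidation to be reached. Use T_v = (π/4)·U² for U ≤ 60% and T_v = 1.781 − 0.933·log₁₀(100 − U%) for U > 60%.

Drainage path length: H_d = H/2 = 1.35 m (double drainage).
U > 60%: T_v = 1.781 − 0.933·log₁₀(100 − 89) = 0.80938.
t = T_v·H_d²/c_v = 0.80938×1.35²/4.7 = 0.3139 years.

t ≈ 0.314 years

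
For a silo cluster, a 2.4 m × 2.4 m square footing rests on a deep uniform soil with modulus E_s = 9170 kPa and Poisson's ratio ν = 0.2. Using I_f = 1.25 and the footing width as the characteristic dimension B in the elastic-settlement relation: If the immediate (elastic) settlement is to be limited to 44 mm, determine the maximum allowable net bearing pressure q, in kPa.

q ≈ 140 kPa

S_e = q·B·(1−ν²)/E_s · I_f  ⇒  q = S_e·E_s / (B·(1−ν²)·I_f).
q = 0.044 × 9170 / (2.4 × 0.96 × 1.25) = 140.1 kPa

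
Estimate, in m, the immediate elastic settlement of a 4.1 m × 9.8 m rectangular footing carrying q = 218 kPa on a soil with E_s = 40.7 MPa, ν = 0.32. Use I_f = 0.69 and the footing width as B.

Immediate (elastic) settlement: S_e = q·B·(1−ν²)/E_s · I_f.
E_s = 40.7 MPa = 40700 kPa.
S_e = 218 × 4.1 × (1 − 0.32²) / 40700 × 0.69
    = 218 × 4.1 × 0.8976 / 40700 × 0.69
    = 0.0136 m

S_e ≈ 0.0136 m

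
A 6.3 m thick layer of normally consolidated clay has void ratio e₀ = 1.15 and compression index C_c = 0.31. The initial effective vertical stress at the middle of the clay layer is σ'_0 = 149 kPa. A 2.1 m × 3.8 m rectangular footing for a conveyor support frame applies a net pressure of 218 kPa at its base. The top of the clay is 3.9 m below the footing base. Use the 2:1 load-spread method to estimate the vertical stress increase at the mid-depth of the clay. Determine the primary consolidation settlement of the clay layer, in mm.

S_c ≈ 43.9 mm

Mid-depth of clay below the footing base: z = 3.9 + 6.3/2 = 7.05 m.
Stress increase at mid-clay by the 2:1 spreading method:
Δσ = qBL/((B+z)(L+z)) = 218×2.1×3.8/((2.1+7.05)(3.8+7.05)) = 17.523 kPa
Final effective stress: σ'_f = σ'_0 + Δσ = 149 + 17.523 = 166.52 kPa.
Normally consolidated clay, so the full stress increment lies on the virgin compression line:
S_c = C_c·H/(1+e₀)·log₁₀(σ'_f/σ'_0) = 0.31×6.3/(1+1.15)×log₁₀(166.52/149)
    = 0.90837 × 0.04828 = 0.04386 m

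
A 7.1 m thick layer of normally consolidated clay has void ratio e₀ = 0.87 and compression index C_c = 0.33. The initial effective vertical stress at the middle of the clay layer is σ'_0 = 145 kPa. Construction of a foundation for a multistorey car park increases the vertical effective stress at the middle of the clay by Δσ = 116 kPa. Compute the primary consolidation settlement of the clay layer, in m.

S_c ≈ 0.32 m

Final effective stress: σ'_f = σ'_0 + Δσ = 145 + 116 = 261 kPa.
Normally consolidated clay, so the full stress increment lies on the virgin compression line:
S_c = C_c·H/(1+e₀)·log₁₀(σ'_f/σ'_0) = 0.33×7.1/(1+0.87)×log₁₀(261/145)
    = 1.2529 × 0.25527 = 0.3198 m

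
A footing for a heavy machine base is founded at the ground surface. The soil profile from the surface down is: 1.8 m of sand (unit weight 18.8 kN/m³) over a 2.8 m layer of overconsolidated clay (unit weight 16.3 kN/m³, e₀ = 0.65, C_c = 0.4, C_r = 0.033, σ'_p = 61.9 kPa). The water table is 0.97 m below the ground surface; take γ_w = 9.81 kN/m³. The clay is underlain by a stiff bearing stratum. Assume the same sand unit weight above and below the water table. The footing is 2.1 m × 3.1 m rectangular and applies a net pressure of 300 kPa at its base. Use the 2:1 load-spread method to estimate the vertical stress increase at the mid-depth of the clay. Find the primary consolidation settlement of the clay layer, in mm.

S_c ≈ 135 mm

Mid-depth of clay below the ground surface: z = 1.8 + 2.8/2 = 3.2 m.
Total vertical stress at mid-clay: σ_v = 18.8×1.8 + 16.3×1.4 = 56.66 kPa.
Pore pressure: u = 9.81×(3.2 − 0.97) = 21.876 kPa.
Initial effective stress: σ'_0 = σ_v − u = 56.66 − 21.876 = 34.784 kPa.
Stress increase at mid-clay by the 2:1 spreading method:
Δσ = qBL/((B+z)(L+z)) = 300×2.1×3.1/((2.1+3.2)(3.1+3.2)) = 58.491 kPa
Final effective stress: σ'_f = 34.784 + 58.491 = 93.275 kPa.
σ'_f = 93.275 > σ'_p = 61.9 kPa, so the stress path crosses the preconsolidation pressure — recompression up to σ'_p, then virgin compression beyond:
S_c = H/(1+e₀)·[C_r·log₁₀(σ'_p/σ'_0) + C_c·log₁₀(σ'_f/σ'_p)]
    = 2.8/1.65 × [0.033×log₁₀(61.9/34.784) + 0.4×log₁₀(93.275/61.9)]
    = 1.697 × [0.0082603 + 0.07123] = 0.1349 m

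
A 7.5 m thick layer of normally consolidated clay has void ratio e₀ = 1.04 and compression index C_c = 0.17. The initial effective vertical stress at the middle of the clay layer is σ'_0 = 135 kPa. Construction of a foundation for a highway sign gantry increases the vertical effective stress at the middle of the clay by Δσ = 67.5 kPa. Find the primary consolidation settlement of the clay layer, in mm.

Final effective stress: σ'_f = σ'_0 + Δσ = 135 + 67.5 = 202.5 kPa.
Normally consolidated clay, so the full stress increment lies on the virgin compression line:
S_c = C_c·H/(1+e₀)·log₁₀(σ'_f/σ'_0) = 0.17×7.5/(1+1.04)×log₁₀(202.5/135)
    = 0.625 × 0.17609 = 0.1101 m

S_c ≈ 110 mm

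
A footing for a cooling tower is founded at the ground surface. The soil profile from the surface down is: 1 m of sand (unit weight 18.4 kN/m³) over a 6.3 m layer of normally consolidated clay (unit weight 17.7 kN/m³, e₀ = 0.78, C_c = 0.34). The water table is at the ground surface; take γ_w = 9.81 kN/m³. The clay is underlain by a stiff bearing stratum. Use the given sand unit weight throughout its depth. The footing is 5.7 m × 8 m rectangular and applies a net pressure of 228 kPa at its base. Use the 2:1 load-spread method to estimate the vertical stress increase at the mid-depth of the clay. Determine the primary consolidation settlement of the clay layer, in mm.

Mid-depth of clay below the ground surface: z = 1 + 6.3/2 = 4.15 m.
Total vertical stress at mid-clay: σ_v = 18.4×1 + 17.7×3.15 = 74.155 kPa.
Pore pressure: u = 9.81×(4.15 − 0) = 40.712 kPa.
Initial effective stress: σ'_0 = σ_v − u = 74.155 − 40.712 = 33.443 kPa.
Stress increase at mid-clay by the 2:1 spreading method:
Δσ = qBL/((B+z)(L+z)) = 228×5.7×8/((5.7+4.15)(8+4.15)) = 86.873 kPa
Final effective stress: σ'_f = σ'_0 + Δσ = 33.443 + 86.873 = 120.32 kPa.
Normally consolidated clay, so the full stress increment lies on the virgin compression line:
S_c = C_c·H/(1+e₀)·log₁₀(σ'_f/σ'_0) = 0.34×6.3/(1+0.78)×log₁₀(120.32/33.443)
    = 1.2034 × 0.55603 = 0.6691 m

S_c ≈ 669 mm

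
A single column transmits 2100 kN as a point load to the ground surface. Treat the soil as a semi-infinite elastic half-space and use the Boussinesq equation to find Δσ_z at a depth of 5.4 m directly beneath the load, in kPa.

Boussinesq vertical stress below a point load on an elastic half-space:
Δσ_z = 3P/(2πz²) · [1 + (r/z)²]^(−5/2)
r/z = 0/5.4 = 0; [1+(r/z)²]^(−5/2) = 1.
Δσ_z = 3×2100/(2π×5.4²) × 1 = 34.385 × 1 = 34.38 kPa

Δσ_z ≈ 34.4 kPa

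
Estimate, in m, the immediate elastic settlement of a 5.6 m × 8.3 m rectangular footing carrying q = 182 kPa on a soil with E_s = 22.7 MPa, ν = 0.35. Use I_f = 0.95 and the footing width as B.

Immediate (elastic) settlement: S_e = q·B·(1−ν²)/E_s · I_f.
E_s = 22.7 MPa = 22700 kPa.
S_e = 182 × 5.6 × (1 − 0.35²) / 22700 × 0.95
    = 182 × 5.6 × 0.8775 / 22700 × 0.95
    = 0.03743 m

S_e ≈ 0.0374 m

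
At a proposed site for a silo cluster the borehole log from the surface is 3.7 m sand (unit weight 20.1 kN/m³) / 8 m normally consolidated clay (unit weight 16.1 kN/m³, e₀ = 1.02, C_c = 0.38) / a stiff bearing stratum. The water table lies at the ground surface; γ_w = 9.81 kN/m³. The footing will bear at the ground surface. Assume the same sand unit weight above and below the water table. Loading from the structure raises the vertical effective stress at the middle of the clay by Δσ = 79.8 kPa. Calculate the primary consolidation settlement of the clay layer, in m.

Mid-depth of clay below the ground surface: z = 3.7 + 8/2 = 7.7 m.
Total vertical stress at mid-clay: σ_v = 20.1×3.7 + 16.1×4 = 138.77 kPa.
Pore pressure: u = 9.81×(7.7 − 0) = 75.537 kPa.
Initial effective stress: σ'_0 = σ_v − u = 138.77 − 75.537 = 63.233 kPa.
Final effective stress: σ'_f = σ'_0 + Δσ = 63.233 + 79.8 = 143.03 kPa.
Normally consolidated clay, so the full stress increment lies on the virgin compression line:
S_c = C_c·H/(1+e₀)·log₁₀(σ'_f/σ'_0) = 0.38×8/(1+1.02)×log₁₀(143.03/63.233)
    = 1.505 × 0.35448 = 0.5335 m

S_c ≈ 0.533 m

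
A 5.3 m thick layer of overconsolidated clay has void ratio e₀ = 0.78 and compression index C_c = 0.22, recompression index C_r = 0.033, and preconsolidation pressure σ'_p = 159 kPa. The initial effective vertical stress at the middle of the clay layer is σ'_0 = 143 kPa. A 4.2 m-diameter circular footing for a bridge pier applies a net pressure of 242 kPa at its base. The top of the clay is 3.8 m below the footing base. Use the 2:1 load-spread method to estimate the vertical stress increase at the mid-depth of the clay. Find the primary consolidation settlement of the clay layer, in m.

S_c ≈ 0.0408 m

Mid-depth of clay below the footing base: z = 3.8 + 5.3/2 = 6.45 m.
Stress increase at mid-clay by the 2:1 spreading method:
Δσ ≈ qD²/(D+z)² = 242×4.2²/(4.2+6.45)² = 37.637 kPa
Final effective stress: σ'_f = 143 + 37.637 = 180.64 kPa.
σ'_f = 180.64 > σ'_p = 159 kPa, so the stress path crosses the preconsolidation pressure — recompression up to σ'_p, then virgin compression beyond:
S_c = H/(1+e₀)·[C_r·log₁₀(σ'_p/σ'_0) + C_c·log₁₀(σ'_f/σ'_p)]
    = 5.3/1.78 × [0.033×log₁₀(159/143) + 0.22×log₁₀(180.64/159)]
    = 2.9775 × [0.00152 + 0.012192] = 0.04083 m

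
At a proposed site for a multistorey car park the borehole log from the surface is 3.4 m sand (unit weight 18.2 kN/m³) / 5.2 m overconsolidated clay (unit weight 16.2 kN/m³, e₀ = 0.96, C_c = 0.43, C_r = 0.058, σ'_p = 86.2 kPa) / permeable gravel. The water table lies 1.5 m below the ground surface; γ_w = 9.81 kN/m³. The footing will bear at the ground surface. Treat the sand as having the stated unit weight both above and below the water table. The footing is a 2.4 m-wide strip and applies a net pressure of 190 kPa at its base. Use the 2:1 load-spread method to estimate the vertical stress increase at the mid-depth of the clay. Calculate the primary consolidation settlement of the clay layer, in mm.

Mid-depth of clay below the ground surface: z = 3.4 + 5.2/2 = 6 m.
Total vertical stress at mid-clay: σ_v = 18.2×3.4 + 16.2×2.6 = 104 kPa.
Pore pressure: u = 9.81×(6 − 1.5) = 44.145 kPa.
Initial effective stress: σ'_0 = σ_v − u = 104 − 44.145 = 59.855 kPa.
Stress increase at mid-clay by the 2:1 spreading method:
Δσ = qB/(B+z) = 190×2.4/(2.4+6) = 54.286 kPa
Final effective stress: σ'_f = 59.855 + 54.286 = 114.14 kPa.
σ'_f = 114.14 > σ'_p = 86.2 kPa, so the stress path crosses the preconsolidation pressure — recompression up to σ'_p, then virgin compression beyond:
S_c = H/(1+e₀)·[C_r·log₁₀(σ'_p/σ'_0) + C_c·log₁₀(σ'_f/σ'_p)]
    = 5.2/1.96 × [0.058×log₁₀(86.2/59.855) + 0.43×log₁₀(114.14/86.2)]
    = 2.6531 × [0.0091876 + 0.05243] = 0.1635 m

S_c ≈ 163 mm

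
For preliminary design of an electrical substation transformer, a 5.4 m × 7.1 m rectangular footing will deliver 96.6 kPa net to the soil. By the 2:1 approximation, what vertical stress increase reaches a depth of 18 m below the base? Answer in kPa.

By the 2:1 method the load spreads at 1 horizontal : 2 vertical, so at depth z the loaded area has grown by z in each plan dimension:
Δσ = qBL/((B+z)(L+z)) = 96.6×5.4×7.1/((5.4+18)(7.1+18)) = 6.3058 kPa

Δσ_z ≈ 6.31 kPa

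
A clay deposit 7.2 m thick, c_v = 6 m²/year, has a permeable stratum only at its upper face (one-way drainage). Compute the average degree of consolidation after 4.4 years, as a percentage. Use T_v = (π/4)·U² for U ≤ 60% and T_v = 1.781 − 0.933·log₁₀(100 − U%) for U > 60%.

U ≈ 76.9 %

Drainage path length: H_d = H = 7.2 m (single drainage).
T_v = c_v·t/H_d² = 6×4.4/7.2² = 0.50926.
T_v = 0.50926 corresponds to the U > 60% branch:
U = 1 − 10^((1.781 − T_v)/0.933)/100 = 0.7693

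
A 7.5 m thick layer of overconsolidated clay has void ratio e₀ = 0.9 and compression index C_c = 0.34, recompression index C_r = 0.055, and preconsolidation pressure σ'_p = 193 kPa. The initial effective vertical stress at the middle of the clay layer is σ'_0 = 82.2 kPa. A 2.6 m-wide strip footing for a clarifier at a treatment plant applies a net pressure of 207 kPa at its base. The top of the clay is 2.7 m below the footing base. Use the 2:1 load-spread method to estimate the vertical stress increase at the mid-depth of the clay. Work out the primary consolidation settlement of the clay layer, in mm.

Mid-depth of clay below the footing base: z = 2.7 + 7.5/2 = 6.45 m.
Stress increase at mid-clay by the 2:1 spreading method:
Δσ = qB/(B+z) = 207×2.6/(2.6+6.45) = 59.47 kPa
Final effective stress: σ'_f = 82.2 + 59.47 = 141.67 kPa.
σ'_f = 141.67 ≤ σ'_p = 193 kPa, so the clay remains overconsolidated and only the recompression index applies:
S_c = C_r·H/(1+e₀)·log₁₀(σ'_f/σ'_0) = 0.055×7.5/1.9×log₁₀(141.67/82.2)
    = 0.21711 × 0.23641 = 0.05133 m

S_c ≈ 51.3 mm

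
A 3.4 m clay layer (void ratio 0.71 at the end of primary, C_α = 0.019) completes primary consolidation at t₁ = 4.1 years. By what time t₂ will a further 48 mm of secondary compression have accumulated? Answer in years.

t₂ ≈ 76.4 years

S_s = C_α·H/(1+e_p)·log₁₀(t₂/t₁) ⇒ log₁₀(t₂/t₁) = S_s·(1+e_p)/(C_α·H).
log₁₀(t₂/t₁) = 0.048 × (1+0.71) / (0.019×3.4) = 1.271
t₂ = t₁ × 10^1.271 = 4.1 × 18.65 = 76.45 years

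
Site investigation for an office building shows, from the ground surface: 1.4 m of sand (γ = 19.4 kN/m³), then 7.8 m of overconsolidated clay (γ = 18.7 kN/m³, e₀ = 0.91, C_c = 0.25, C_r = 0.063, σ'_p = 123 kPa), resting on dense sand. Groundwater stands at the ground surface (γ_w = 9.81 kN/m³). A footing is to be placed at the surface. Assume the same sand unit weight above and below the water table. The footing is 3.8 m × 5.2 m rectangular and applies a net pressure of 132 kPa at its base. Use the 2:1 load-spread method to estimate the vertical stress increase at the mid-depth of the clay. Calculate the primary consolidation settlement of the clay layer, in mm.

Mid-depth of clay below the ground surface: z = 1.4 + 7.8/2 = 5.3 m.
Total vertical stress at mid-clay: σ_v = 19.4×1.4 + 18.7×3.9 = 100.09 kPa.
Pore pressure: u = 9.81×(5.3 − 0) = 51.993 kPa.
Initial effective stress: σ'_0 = σ_v − u = 100.09 − 51.993 = 48.097 kPa.
Stress increase at mid-clay by the 2:1 spreading method:
Δσ = qBL/((B+z)(L+z)) = 132×3.8×5.2/((3.8+5.3)(5.2+5.3)) = 27.298 kPa
Final effective stress: σ'_f = 48.097 + 27.298 = 75.395 kPa.
σ'_f = 75.395 ≤ σ'_p = 123 kPa, so the clay remains overconsolidated and only the recompression index applies:
S_c = C_r·H/(1+e₀)·log₁₀(σ'_f/σ'_0) = 0.063×7.8/1.91×log₁₀(75.395/48.097)
    = 0.25728 × 0.19522 = 0.05023 m

S_c ≈ 50.2 mm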